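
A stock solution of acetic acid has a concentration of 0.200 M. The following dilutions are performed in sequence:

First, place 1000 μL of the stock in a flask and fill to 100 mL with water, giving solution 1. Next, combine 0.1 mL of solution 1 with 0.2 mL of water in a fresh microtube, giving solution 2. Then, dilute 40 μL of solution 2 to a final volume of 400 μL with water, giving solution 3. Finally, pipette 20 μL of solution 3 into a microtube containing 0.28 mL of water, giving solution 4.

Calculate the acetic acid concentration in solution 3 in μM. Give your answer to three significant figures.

Step 1: 1000 μL brought to 100 mL → factor 1 × 10^5/1000 = 100
Step 2: 0.1 mL + 0.2 mL = 0.3 mL total → factor 0.3/0.1 = 3
Step 3: 40 μL brought to 400 μL → factor 400/40 = 10
Dilution factor through solution 3 = 100 × 3 × 10 = 3000
[solution 3] = 0.200 M / 3000 = 6.667 × 10^-5 M = 66.7 μM

66.7 μM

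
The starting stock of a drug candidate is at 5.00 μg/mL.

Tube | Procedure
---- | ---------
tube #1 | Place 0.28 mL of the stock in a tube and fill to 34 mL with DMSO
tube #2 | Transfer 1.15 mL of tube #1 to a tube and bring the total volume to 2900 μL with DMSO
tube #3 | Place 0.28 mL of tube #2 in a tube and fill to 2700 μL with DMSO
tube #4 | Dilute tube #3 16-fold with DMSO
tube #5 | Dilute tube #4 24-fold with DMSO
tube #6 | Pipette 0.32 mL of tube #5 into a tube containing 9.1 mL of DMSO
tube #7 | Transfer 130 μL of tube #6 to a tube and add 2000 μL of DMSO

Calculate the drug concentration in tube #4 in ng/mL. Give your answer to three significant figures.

0.106 ng/mL

Step 1: 0.28 mL brought to 34 mL → factor 34/0.28 = 121.43
Step 2: 1.15 mL brought to 2900 μL → factor 2.9/1.15 = 2.5217
Step 3: 0.28 mL brought to 2700 μL → factor 2.7/0.28 = 9.6429
Step 4: 16-fold → factor 16
Dilution factor through tube #4 = 121.43 × 2.5217 × 9.6429 × 16 = 47244
[tube #4] = 5.00 μg/mL / 47244 = 0.0001058 μg/mL = 0.106 ng/mL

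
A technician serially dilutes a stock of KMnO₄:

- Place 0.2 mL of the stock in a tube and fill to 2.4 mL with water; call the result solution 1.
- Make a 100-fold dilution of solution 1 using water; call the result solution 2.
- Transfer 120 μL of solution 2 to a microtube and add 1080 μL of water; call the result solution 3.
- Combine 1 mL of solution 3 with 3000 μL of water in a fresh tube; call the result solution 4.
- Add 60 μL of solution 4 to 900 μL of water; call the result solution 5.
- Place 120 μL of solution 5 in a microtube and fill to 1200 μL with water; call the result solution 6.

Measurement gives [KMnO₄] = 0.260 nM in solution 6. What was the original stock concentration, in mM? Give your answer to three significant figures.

2.00 mM

Step 1: 0.2 mL brought to 2.4 mL → factor 2.4/0.2 = 12
Step 2: 100-fold → factor 100
Step 3: 120 μL + 1080 μL = 1200 μL total → factor 1200/120 = 10
Step 4: 1 mL + 3000 μL = 4 mL total → factor 4/1 = 4
Step 5: 60 μL + 900 μL = 960 μL total → factor 960/60 = 16
Step 6: 120 μL brought to 1200 μL → factor 1200/120 = 10
Overall dilution factor = 12 × 100 × 10 × 4 × 16 × 10 = 7.68 × 10^6
Stock = 0.260 nM × 7.68 × 10^6 = 1.997 × 10^6 nM = 2.00 mM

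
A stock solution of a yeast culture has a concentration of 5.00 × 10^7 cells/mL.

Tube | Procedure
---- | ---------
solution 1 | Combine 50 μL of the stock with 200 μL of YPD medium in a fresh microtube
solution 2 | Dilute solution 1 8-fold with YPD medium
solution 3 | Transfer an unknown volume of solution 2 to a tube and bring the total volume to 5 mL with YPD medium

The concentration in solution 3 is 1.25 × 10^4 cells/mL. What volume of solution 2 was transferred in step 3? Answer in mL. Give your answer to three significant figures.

0.0500 mL

Step 1: 50 μL + 200 μL = 250 μL total → factor 250/50 = 5
Step 2: 8-fold → factor 8
Step 3: v brought to 5 mL → factor = 5 mL/v
Product of known-step factors = 40
Overall factor = 5.00 × 10^7 cells/mL / (1.25 × 10^4 cells/mL) = 4000
Step-3 factor = 4000 / 40 = 100
v = 5 mL / 100 = 0.0500 mL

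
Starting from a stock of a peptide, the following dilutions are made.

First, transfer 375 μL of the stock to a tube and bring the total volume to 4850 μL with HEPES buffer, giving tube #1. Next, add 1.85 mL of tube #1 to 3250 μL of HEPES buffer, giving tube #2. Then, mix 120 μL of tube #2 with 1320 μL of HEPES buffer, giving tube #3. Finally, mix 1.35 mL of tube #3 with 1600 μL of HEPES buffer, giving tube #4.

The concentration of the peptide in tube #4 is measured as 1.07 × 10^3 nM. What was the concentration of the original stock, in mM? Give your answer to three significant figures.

1.00 mM

Step 1: 375 μL brought to 4850 μL → factor 4850/375 = 12.933
Step 2: 1.85 mL + 3250 μL = 5.1 mL total → factor 5.1/1.85 = 2.7568
Step 3: 120 μL + 1320 μL = 1440 μL total → factor 1440/120 = 12
Step 4: 1.35 mL + 1600 μL = 2.95 mL total → factor 2.95/1.35 = 2.1852
Overall dilution factor = 12.933 × 2.7568 × 12 × 2.1852 = 934.93
Stock = 1.07 × 10^3 nM × 934.93 = 1.000 × 10^6 nM = 1.00 mM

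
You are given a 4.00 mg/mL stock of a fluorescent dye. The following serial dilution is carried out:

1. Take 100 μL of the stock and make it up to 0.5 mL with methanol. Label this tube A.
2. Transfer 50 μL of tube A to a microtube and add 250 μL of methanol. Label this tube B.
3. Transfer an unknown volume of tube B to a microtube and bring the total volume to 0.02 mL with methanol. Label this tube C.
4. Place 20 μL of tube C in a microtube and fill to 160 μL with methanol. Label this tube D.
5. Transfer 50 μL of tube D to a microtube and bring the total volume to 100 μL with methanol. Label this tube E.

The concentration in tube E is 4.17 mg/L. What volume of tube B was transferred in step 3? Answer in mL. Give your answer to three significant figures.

0.0100 mL

Step 1: 100 μL brought to 0.5 mL → factor 500/100 = 5
Step 2: 50 μL + 250 μL = 300 μL total → factor 300/50 = 6
Step 3: v brought to 0.02 mL → factor = 0.02 mL/v
Step 4: 20 μL brought to 160 μL → factor 160/20 = 8
Step 5: 50 μL brought to 100 μL → factor 100/50 = 2
Product of known-step factors = 480
Overall factor = 4.00 mg/mL / (4.17 mg/L) = 959.23
Step-3 factor = 959.23 / 480 = 1.9984
v = 0.02 mL / 1.9984 = 0.0100 mL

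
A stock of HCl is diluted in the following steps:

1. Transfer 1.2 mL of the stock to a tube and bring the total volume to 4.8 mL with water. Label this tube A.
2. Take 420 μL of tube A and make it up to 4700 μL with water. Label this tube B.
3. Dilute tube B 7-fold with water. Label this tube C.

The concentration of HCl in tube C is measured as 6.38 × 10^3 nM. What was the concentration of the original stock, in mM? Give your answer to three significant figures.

Step 1: 1.2 mL brought to 4.8 mL → factor 4.8/1.2 = 4
Step 2: 420 μL brought to 4700 μL → factor 4700/420 = 11.19
Step 3: 7-fold → factor 7
Overall dilution factor = 4 × 11.19 × 7 = 313.33
Stock = 6.38 × 10^3 nM × 313.33 = 1.999 × 10^6 nM = 2.00 mM

2.00 mM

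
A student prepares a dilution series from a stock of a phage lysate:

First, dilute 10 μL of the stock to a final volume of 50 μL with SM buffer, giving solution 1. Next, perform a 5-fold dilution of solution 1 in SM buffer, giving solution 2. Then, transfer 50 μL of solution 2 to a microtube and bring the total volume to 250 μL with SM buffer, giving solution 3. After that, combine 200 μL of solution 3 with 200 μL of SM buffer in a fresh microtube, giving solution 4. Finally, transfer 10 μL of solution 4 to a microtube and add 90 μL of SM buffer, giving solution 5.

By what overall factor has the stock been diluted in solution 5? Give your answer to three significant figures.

2.50 × 10^3

Step 1: 10 μL brought to 50 μL → factor 50/10 = 5
Step 2: 5-fold → factor 5
Step 3: 50 μL brought to 250 μL → factor 250/50 = 5
Step 4: 200 μL + 200 μL = 400 μL total → factor 400/200 = 2
Step 5: 10 μL + 90 μL = 100 μL total → factor 100/10 = 10
Overall dilution factor = 5 × 5 × 5 × 2 × 10 = 2500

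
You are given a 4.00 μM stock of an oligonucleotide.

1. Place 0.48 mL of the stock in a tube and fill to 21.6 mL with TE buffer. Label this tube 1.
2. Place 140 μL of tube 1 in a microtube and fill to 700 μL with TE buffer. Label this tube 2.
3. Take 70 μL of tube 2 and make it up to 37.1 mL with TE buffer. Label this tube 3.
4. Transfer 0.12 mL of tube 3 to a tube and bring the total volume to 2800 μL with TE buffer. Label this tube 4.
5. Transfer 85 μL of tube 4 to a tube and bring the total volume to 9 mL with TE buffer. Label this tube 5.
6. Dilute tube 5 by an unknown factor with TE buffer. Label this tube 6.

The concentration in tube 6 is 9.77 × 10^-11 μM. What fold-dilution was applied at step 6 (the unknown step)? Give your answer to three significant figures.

Step 1: 0.48 mL brought to 21.6 mL → factor 21.6/0.48 = 45
Step 2: 140 μL brought to 700 μL → factor 700/140 = 5
Step 3: 70 μL brought to 37.1 mL → factor 37100/70 = 530
Step 4: 0.12 mL brought to 2800 μL → factor 2.8/0.12 = 23.333
Step 5: 85 μL brought to 9 mL → factor 9000/85 = 105.88
Step 6: unknown factor x
Product of known-step factors = 2.9462 × 10^8
Overall factor = 4.00 μM / (9.77 × 10^-11 μM) = 4.0942 × 10^10
x = 4.0942 × 10^10 / 2.9462 × 10^8 = 139

139-fold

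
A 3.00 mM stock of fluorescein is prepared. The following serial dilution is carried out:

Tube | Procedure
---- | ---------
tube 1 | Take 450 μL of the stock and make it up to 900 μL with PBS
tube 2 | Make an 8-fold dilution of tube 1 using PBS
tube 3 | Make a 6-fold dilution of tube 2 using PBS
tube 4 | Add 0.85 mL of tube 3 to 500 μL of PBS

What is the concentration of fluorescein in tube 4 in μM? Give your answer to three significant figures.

19.7 μM

Step 1: 450 μL brought to 900 μL → factor 900/450 = 2
Step 2: 8-fold → factor 8
Step 3: 6-fold → factor 6
Step 4: 0.85 mL + 500 μL = 1.35 mL total → factor 1.35/0.85 = 1.5882
Overall dilution factor = 2 × 8 × 6 × 1.5882 = 152.47
Final = 3.00 mM / 152.47 = 0.01968 mM = 19.7 μM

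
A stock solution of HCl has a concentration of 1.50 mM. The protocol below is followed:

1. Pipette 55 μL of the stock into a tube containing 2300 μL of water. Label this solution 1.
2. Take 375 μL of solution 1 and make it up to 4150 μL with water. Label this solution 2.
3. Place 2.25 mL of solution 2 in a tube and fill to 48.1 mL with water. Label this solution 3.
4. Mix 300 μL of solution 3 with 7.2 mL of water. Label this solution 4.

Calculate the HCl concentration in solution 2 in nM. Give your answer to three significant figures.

Step 1: 55 μL + 2300 μL = 2355 μL total → factor 2355/55 = 42.818
Step 2: 375 μL brought to 4150 μL → factor 4150/375 = 11.067
Dilution factor through solution 2 = 42.818 × 11.067 = 473.85
[solution 2] = 1.50 mM / 473.85 = 0.003166 mM = 3.17 × 10^3 nM

3.17 × 10^3 nM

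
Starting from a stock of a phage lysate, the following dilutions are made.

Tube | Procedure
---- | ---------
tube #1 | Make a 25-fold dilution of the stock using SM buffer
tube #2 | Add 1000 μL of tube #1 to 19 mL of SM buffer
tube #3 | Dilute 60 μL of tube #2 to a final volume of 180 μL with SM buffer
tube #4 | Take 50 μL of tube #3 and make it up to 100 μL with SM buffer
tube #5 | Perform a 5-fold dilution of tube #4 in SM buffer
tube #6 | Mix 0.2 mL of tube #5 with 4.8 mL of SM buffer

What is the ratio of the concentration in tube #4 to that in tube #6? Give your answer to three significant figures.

Step 1: 25-fold → factor 25
Step 2: 1000 μL + 19 mL = 20000 μL total → factor 20000/1000 = 20
Step 3: 60 μL brought to 180 μL → factor 180/60 = 3
Step 4: 50 μL brought to 100 μL → factor 100/50 = 2
Step 5: 5-fold → factor 5
Step 6: 0.2 mL + 4.8 mL = 5 mL total → factor 5/0.2 = 25
Dilution factor to tube #4 = 3000; to tube #6 = 3.75 × 10^5
[tube #4]/[tube #6] = (factor to tube #6)/(factor to tube #4) = 3.75 × 10^5/3000 = 125

125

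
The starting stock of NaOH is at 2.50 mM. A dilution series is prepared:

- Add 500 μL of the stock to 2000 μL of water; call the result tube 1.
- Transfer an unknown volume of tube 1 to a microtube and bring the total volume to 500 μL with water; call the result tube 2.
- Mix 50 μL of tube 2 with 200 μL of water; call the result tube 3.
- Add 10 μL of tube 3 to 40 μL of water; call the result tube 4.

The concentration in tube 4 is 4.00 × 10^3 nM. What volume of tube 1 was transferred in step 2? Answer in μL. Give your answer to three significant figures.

Step 1: 500 μL + 2000 μL = 2500 μL total → factor 2500/500 = 5
Step 2: v brought to 500 μL → factor = 500 μL/v
Step 3: 50 μL + 200 μL = 250 μL total → factor 250/50 = 5
Step 4: 10 μL + 40 μL = 50 μL total → factor 50/10 = 5
Product of known-step factors = 125
Overall factor = 2.50 mM / (4.00 × 10^3 nM) = 625
Step-2 factor = 625 / 125 = 5
v = 500 μL / 5 = 100 μL

100 μL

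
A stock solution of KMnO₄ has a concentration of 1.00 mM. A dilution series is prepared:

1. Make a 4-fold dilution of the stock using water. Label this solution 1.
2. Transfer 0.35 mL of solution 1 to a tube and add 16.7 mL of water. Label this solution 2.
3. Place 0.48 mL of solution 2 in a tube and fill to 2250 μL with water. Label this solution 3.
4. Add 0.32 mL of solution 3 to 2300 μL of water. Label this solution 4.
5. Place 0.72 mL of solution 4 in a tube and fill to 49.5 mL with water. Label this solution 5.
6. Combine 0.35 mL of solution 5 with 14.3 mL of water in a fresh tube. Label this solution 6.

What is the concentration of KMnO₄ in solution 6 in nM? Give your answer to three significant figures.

Step 1: 4-fold → factor 4
Step 2: 0.35 mL + 16.7 mL = 17.05 mL total → factor 17.05/0.35 = 48.714
Step 3: 0.48 mL brought to 2250 μL → factor 2.25/0.48 = 4.6875
Step 4: 0.32 mL + 2300 μL = 2.62 mL total → factor 2.62/0.32 = 8.1875
Step 5: 0.72 mL brought to 49.5 mL → factor 49.5/0.72 = 68.75
Step 6: 0.35 mL + 14.3 mL = 14.65 mL total → factor 14.65/0.35 = 41.857
Overall dilution factor = 4 × 48.714 × 4.6875 × 8.1875 × 68.75 × 41.857 = 2.152 × 10^7
Final = 1.00 mM / 2.152 × 10^7 = 4.647 × 10^-8 mM = 0.0465 nM

0.0465 nM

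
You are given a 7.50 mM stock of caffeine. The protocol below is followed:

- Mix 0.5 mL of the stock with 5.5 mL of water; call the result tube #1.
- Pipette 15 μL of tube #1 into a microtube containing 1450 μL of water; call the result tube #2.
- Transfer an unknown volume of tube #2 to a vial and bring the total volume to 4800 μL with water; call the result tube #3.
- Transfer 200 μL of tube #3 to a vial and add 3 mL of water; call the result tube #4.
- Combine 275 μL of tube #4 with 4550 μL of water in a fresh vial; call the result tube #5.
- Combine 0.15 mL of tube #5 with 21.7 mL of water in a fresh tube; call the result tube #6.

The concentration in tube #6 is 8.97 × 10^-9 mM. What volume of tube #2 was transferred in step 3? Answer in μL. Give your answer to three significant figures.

275 μL

Step 1: 0.5 mL + 5.5 mL = 6 mL total → factor 6/0.5 = 12
Step 2: 15 μL + 1450 μL = 1465 μL total → factor 1465/15 = 97.667
Step 3: v brought to 4800 μL → factor = 4800 μL/v
Step 4: 200 μL + 3 mL = 3200 μL total → factor 3200/200 = 16
Step 5: 275 μL + 4550 μL = 4825 μL total → factor 4825/275 = 17.545
Step 6: 0.15 mL + 21.7 mL = 21.85 mL total → factor 21.85/0.15 = 145.67
Product of known-step factors = 4.7926 × 10^7
Overall factor = 7.50 mM / (8.97 × 10^-9 mM) = 8.3612 × 10^8
Step-3 factor = 8.3612 × 10^8 / 4.7926 × 10^7 = 17.446
v = 4800 μL / 17.446 = 275 μL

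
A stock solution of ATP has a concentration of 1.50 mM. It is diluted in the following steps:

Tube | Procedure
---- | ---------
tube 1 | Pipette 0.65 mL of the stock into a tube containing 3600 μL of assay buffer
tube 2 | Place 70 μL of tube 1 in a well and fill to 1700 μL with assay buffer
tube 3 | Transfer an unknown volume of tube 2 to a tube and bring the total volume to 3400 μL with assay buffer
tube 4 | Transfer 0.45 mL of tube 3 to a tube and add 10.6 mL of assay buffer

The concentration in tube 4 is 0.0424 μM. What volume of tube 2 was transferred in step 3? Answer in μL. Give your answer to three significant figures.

Step 1: 0.65 mL + 3600 μL = 4.25 mL total → factor 4.25/0.65 = 6.5385
Step 2: 70 μL brought to 1700 μL → factor 1700/70 = 24.286
Step 3: v brought to 3400 μL → factor = 3400 μL/v
Step 4: 0.45 mL + 10.6 mL = 11.05 mL total → factor 11.05/0.45 = 24.556
Product of known-step factors = 3899.2
Overall factor = 1.50 mM / (0.0424 μM) = 35377
Step-3 factor = 35377 / 3899.2 = 9.073
v = 3400 μL / 9.073 = 375 μL

375 μL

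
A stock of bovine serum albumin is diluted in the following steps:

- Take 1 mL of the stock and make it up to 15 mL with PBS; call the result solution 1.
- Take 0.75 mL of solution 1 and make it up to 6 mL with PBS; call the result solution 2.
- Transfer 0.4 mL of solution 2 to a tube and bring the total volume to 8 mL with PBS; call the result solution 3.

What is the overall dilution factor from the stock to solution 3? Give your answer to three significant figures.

2.40 × 10^3

Step 1: 1 mL brought to 15 mL → factor 15/1 = 15
Step 2: 0.75 mL brought to 6 mL → factor 6/0.75 = 8
Step 3: 0.4 mL brought to 8 mL → factor 8/0.4 = 20
Overall dilution factor = 15 × 8 × 20 = 2400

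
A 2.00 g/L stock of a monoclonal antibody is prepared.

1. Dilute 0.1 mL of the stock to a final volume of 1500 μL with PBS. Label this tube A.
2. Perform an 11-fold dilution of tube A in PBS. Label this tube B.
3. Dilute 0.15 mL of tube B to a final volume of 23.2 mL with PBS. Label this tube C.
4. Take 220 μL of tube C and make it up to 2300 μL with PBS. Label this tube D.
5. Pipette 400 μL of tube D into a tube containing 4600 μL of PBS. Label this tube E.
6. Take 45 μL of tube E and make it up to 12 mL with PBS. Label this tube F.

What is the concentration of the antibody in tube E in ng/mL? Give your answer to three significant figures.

0.600 ng/mL

Step 1: 0.1 mL brought to 1500 μL → factor 1.5/0.1 = 15
Step 2: 11-fold → factor 11
Step 3: 0.15 mL brought to 23.2 mL → factor 23.2/0.15 = 154.67
Step 4: 220 μL brought to 2300 μL → factor 2300/220 = 10.455
Step 5: 400 μL + 4600 μL = 5000 μL total → factor 5000/400 = 12.5
Dilution factor through tube E = 15 × 11 × 154.67 × 10.455 × 12.5 = 3.335 × 10^6
[tube E] = 2.00 g/L / 3.335 × 10^6 = 5.997 × 10^-7 g/L = 0.600 ng/mL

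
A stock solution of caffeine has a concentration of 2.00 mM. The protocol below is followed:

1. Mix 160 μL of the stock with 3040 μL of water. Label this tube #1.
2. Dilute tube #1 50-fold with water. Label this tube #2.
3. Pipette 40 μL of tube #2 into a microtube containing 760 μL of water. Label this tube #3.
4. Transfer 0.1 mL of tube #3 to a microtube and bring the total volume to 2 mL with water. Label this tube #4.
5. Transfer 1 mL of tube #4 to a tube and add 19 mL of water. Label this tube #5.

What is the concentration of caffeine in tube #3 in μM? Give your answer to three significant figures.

0.100 μM

Step 1: 160 μL + 3040 μL = 3200 μL total → factor 3200/160 = 20
Step 2: 50-fold → factor 50
Step 3: 40 μL + 760 μL = 800 μL total → factor 800/40 = 20
Dilution factor through tube #3 = 20 × 50 × 20 = 20000
[tube #3] = 2.00 mM / 20000 = 0.0001000 mM = 0.100 μM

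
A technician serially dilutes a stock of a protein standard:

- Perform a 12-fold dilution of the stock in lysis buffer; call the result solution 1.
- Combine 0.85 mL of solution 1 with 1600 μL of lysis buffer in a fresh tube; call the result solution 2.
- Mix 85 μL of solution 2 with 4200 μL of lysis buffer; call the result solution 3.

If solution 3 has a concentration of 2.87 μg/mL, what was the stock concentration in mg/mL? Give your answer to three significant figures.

5.00 mg/mL

Step 1: 12-fold → factor 12
Step 2: 0.85 mL + 1600 μL = 2.45 mL total → factor 2.45/0.85 = 2.8824
Step 3: 85 μL + 4200 μL = 4285 μL total → factor 4285/85 = 50.412
Overall dilution factor = 12 × 2.8824 × 50.412 = 1743.7
Stock = 2.87 μg/mL × 1743.7 = 5004 μg/mL = 5.00 mg/mL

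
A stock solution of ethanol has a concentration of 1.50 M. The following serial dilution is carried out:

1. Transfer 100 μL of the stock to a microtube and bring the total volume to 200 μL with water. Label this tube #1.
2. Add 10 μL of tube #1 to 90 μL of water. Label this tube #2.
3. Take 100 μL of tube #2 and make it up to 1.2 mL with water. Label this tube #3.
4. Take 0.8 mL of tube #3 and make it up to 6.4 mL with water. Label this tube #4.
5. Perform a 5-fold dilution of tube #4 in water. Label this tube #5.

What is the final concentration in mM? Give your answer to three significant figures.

0.156 mM

Step 1: 100 μL brought to 200 μL → factor 200/100 = 2
Step 2: 10 μL + 90 μL = 100 μL total → factor 100/10 = 10
Step 3: 100 μL brought to 1.2 mL → factor 1200/100 = 12
Step 4: 0.8 mL brought to 6.4 mL → factor 6.4/0.8 = 8
Step 5: 5-fold → factor 5
Overall dilution factor = 2 × 10 × 12 × 8 × 5 = 9600
Final = 1.50 M / 9600 = 0.0001563 M = 0.156 mM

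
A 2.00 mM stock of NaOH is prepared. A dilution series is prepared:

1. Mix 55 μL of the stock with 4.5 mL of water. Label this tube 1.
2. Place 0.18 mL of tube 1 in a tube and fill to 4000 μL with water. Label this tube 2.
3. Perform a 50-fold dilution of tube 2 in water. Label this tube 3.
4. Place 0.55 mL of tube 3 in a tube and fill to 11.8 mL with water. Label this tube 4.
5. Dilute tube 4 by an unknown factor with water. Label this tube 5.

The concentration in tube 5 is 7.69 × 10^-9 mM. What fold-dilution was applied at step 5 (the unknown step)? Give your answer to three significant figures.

132-fold

Step 1: 55 μL + 4.5 mL = 4555 μL total → factor 4555/55 = 82.818
Step 2: 0.18 mL brought to 4000 μL → factor 4/0.18 = 22.222
Step 3: 50-fold → factor 50
Step 4: 0.55 mL brought to 11.8 mL → factor 11.8/0.55 = 21.455
Step 5: unknown factor x
Product of known-step factors = 1.9743 × 10^6
Overall factor = 2.00 mM / (7.69 × 10^-9 mM) = 2.6008 × 10^8
x = 2.6008 × 10^8 / 1.9743 × 10^6 = 132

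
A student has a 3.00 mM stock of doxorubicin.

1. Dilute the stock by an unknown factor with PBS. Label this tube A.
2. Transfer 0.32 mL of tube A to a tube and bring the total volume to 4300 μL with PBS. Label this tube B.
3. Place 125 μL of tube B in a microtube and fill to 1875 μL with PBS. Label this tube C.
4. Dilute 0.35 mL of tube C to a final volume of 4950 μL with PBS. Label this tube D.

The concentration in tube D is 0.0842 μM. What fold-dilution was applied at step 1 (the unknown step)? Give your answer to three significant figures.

Step 1: unknown factor x
Step 2: 0.32 mL brought to 4300 μL → factor 4.3/0.32 = 13.438
Step 3: 125 μL brought to 1875 μL → factor 1875/125 = 15
Step 4: 0.35 mL brought to 4950 μL → factor 4.95/0.35 = 14.143
Product of known-step factors = 2850.7
Overall factor = 3.00 mM / (0.0842 μM) = 35629
x = 35629 / 2850.7 = 12.5

12.5-fold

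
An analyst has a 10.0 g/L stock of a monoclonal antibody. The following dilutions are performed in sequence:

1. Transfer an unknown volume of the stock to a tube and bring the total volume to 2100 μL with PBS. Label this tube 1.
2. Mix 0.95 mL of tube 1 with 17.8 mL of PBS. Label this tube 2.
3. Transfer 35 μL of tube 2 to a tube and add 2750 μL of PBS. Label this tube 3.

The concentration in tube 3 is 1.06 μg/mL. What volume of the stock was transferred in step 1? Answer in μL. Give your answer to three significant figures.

Step 1: v brought to 2100 μL → factor = 2100 μL/v
Step 2: 0.95 mL + 17.8 mL = 18.75 mL total → factor 18.75/0.95 = 19.737
Step 3: 35 μL + 2750 μL = 2785 μL total → factor 2785/35 = 79.571
Product of known-step factors = 1570.5
Overall factor = 10.0 g/L / (1.06 μg/mL) = 9434
Step-1 factor = 9434 / 1570.5 = 6.007
v = 2100 μL / 6.007 = 350 μL

350 μL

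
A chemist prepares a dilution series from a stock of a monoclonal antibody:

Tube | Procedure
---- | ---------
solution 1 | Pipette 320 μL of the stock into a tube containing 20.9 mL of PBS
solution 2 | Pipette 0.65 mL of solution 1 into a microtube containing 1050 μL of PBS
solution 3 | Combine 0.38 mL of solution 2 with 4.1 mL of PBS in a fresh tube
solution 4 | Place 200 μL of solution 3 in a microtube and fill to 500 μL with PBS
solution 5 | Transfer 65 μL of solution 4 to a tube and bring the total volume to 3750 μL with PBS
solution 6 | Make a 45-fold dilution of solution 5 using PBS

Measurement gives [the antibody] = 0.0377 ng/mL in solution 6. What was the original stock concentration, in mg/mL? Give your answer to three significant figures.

0.500 mg/mL

Step 1: 320 μL + 20.9 mL = 21220 μL total → factor 21220/320 = 66.312
Step 2: 0.65 mL + 1050 μL = 1.7 mL total → factor 1.7/0.65 = 2.6154
Step 3: 0.38 mL + 4.1 mL = 4.48 mL total → factor 4.48/0.38 = 11.789
Step 4: 200 μL brought to 500 μL → factor 500/200 = 2.5
Step 5: 65 μL brought to 3750 μL → factor 3750/65 = 57.692
Step 6: 45-fold → factor 45
Overall dilution factor = 66.312 × 2.6154 × 11.789 × 2.5 × 57.692 × 45 = 1.3271 × 10^7
Stock = 0.0377 ng/mL × 1.3271 × 10^7 = 5.003 × 10^5 ng/mL = 0.500 mg/mL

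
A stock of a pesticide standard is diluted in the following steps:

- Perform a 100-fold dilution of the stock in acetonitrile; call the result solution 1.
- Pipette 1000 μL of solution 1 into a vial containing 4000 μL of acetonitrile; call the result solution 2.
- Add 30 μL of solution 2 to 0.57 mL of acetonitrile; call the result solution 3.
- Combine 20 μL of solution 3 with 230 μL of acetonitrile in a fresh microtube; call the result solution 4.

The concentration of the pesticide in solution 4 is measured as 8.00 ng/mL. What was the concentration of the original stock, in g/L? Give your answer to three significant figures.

Step 1: 100-fold → factor 100
Step 2: 1000 μL + 4000 μL = 5000 μL total → factor 5000/1000 = 5
Step 3: 30 μL + 0.57 mL = 600 μL total → factor 600/30 = 20
Step 4: 20 μL + 230 μL = 250 μL total → factor 250/20 = 12.5
Overall dilution factor = 100 × 5 × 20 × 12.5 = 1.25 × 10^5
Stock = 8.00 ng/mL × 1.25 × 10^5 = 1.000 × 10^6 ng/mL = 1.00 g/L

1.00 g/L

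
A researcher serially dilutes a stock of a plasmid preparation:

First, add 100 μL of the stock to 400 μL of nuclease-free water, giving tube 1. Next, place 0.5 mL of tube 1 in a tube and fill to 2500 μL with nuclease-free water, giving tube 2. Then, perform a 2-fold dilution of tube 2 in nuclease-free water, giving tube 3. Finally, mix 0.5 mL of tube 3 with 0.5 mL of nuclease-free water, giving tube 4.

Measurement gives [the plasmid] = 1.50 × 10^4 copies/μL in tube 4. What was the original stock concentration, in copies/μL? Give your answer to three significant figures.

1.50 × 10^6 copies/μL

Step 1: 100 μL + 400 μL = 500 μL total → factor 500/100 = 5
Step 2: 0.5 mL brought to 2500 μL → factor 2.5/0.5 = 5
Step 3: 2-fold → factor 2
Step 4: 0.5 mL + 0.5 mL = 1 mL total → factor 1/0.5 = 2
Overall dilution factor = 5 × 5 × 2 × 2 = 100
Stock = 1.50 × 10^4 copies/μL × 100 = 1.50 × 10^6 copies/μL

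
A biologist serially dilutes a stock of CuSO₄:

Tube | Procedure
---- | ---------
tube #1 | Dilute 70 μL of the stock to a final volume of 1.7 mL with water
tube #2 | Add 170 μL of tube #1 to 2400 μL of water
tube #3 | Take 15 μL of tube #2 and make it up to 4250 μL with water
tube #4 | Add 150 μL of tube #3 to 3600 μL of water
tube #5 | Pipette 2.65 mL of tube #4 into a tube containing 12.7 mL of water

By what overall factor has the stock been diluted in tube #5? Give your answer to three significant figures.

1.51 × 10^7

Step 1: 70 μL brought to 1.7 mL → factor 1700/70 = 24.286
Step 2: 170 μL + 2400 μL = 2570 μL total → factor 2570/170 = 15.118
Step 3: 15 μL brought to 4250 μL → factor 4250/15 = 283.33
Step 4: 150 μL + 3600 μL = 3750 μL total → factor 3750/150 = 25
Step 5: 2.65 mL + 12.7 mL = 15.35 mL total → factor 15.35/2.65 = 5.7925
Overall dilution factor = 24.286 × 15.118 × 283.33 × 25 × 5.7925 = 1.5064 × 10^7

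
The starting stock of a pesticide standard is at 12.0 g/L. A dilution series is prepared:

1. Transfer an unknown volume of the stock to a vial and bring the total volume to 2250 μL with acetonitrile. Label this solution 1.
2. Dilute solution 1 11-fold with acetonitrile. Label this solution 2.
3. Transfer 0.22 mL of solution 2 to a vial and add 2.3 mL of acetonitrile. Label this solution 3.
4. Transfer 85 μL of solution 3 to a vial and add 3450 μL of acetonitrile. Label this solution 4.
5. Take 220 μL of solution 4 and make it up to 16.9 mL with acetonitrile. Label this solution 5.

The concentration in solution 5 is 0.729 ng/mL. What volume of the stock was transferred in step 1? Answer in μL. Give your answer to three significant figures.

55.0 μL

Step 1: v brought to 2250 μL → factor = 2250 μL/v
Step 2: 11-fold → factor 11
Step 3: 0.22 mL + 2.3 mL = 2.52 mL total → factor 2.52/0.22 = 11.455
Step 4: 85 μL + 3450 μL = 3535 μL total → factor 3535/85 = 41.588
Step 5: 220 μL brought to 16.9 mL → factor 16900/220 = 76.818
Product of known-step factors = 4.0254 × 10^5
Overall factor = 12.0 g/L / (0.729 ng/mL) = 1.6461 × 10^7
Step-1 factor = 1.6461 × 10^7 / 4.0254 × 10^5 = 40.893
v = 2250 μL / 40.893 = 55.0 μL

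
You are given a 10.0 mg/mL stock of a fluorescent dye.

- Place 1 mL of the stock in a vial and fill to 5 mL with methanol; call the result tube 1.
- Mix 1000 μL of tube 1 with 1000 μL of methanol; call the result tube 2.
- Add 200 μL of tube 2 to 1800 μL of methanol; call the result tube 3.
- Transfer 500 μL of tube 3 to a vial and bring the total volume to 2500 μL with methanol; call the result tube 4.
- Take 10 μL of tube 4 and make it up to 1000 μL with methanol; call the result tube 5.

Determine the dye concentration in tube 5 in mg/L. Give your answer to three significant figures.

0.200 mg/L

Step 1: 1 mL brought to 5 mL → factor 5/1 = 5
Step 2: 1000 μL + 1000 μL = 2000 μL total → factor 2000/1000 = 2
Step 3: 200 μL + 1800 μL = 2000 μL total → factor 2000/200 = 10
Step 4: 500 μL brought to 2500 μL → factor 2500/500 = 5
Step 5: 10 μL brought to 1000 μL → factor 1000/10 = 100
Overall dilution factor = 5 × 2 × 10 × 5 × 100 = 50000
Final = 10.0 mg/mL / 50000 = 0.0002000 mg/mL = 0.200 mg/L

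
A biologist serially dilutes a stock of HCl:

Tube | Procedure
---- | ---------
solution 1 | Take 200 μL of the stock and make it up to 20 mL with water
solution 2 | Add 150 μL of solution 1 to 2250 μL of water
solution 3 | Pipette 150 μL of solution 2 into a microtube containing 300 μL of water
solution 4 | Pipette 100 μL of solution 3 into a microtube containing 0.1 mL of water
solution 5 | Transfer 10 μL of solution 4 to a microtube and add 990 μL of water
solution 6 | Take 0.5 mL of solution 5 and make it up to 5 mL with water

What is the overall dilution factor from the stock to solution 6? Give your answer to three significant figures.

9.60 × 10^6

Step 1: 200 μL brought to 20 mL → factor 20000/200 = 100
Step 2: 150 μL + 2250 μL = 2400 μL total → factor 2400/150 = 16
Step 3: 150 μL + 300 μL = 450 μL total → factor 450/150 = 3
Step 4: 100 μL + 0.1 mL = 200 μL total → factor 200/100 = 2
Step 5: 10 μL + 990 μL = 1000 μL total → factor 1000/10 = 100
Step 6: 0.5 mL brought to 5 mL → factor 5/0.5 = 10
Overall dilution factor = 100 × 16 × 3 × 2 × 100 × 10 = 9.6 × 10^6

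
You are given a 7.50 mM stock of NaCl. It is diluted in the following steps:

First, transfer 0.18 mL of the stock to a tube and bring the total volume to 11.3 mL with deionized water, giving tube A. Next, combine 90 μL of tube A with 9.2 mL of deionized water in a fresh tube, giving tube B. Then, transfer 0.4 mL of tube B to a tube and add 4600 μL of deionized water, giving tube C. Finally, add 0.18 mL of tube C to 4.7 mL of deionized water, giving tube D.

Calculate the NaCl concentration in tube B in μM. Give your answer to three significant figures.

Step 1: 0.18 mL brought to 11.3 mL → factor 11.3/0.18 = 62.778
Step 2: 90 μL + 9.2 mL = 9290 μL total → factor 9290/90 = 103.22
Dilution factor through tube B = 62.778 × 103.22 = 6480.1
[tube B] = 7.50 mM / 6480.1 = 0.001157 mM = 1.16 μM

1.16 μM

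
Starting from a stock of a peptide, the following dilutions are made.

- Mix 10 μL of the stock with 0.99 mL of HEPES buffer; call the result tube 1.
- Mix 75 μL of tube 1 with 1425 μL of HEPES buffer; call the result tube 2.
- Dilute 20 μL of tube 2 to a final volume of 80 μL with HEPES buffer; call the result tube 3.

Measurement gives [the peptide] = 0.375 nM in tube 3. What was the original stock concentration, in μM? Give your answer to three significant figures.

Step 1: 10 μL + 0.99 mL = 1000 μL total → factor 1000/10 = 100
Step 2: 75 μL + 1425 μL = 1500 μL total → factor 1500/75 = 20
Step 3: 20 μL brought to 80 μL → factor 80/20 = 4
Overall dilution factor = 100 × 20 × 4 = 8000
Stock = 0.375 nM × 8000 = 3000 nM = 3.00 μM

3.00 μM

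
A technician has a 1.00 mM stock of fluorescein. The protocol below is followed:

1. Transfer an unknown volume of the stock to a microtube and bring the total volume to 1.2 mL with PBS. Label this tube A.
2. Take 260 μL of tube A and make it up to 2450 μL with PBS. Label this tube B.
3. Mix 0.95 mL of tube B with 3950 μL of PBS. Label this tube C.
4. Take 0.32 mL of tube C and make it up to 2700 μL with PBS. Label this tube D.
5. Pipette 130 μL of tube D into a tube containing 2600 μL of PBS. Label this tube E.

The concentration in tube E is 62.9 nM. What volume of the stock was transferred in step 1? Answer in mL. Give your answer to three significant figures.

Step 1: v brought to 1.2 mL → factor = 1.2 mL/v
Step 2: 260 μL brought to 2450 μL → factor 2450/260 = 9.4231
Step 3: 0.95 mL + 3950 μL = 4.9 mL total → factor 4.9/0.95 = 5.1579
Step 4: 0.32 mL brought to 2700 μL → factor 2.7/0.32 = 8.4375
Step 5: 130 μL + 2600 μL = 2730 μL total → factor 2730/130 = 21
Product of known-step factors = 8611.9
Overall factor = 1.00 mM / (62.9 nM) = 15898
Step-1 factor = 15898 / 8611.9 = 1.8461
v = 1.2 mL / 1.8461 = 0.650 mL

0.650 mL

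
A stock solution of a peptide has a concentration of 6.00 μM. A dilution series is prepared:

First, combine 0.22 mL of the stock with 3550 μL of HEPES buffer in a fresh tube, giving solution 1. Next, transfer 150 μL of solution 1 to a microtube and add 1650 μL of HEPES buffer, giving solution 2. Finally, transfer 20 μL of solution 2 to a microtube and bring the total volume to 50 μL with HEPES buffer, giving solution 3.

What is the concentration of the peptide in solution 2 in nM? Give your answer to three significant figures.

Step 1: 0.22 mL + 3550 μL = 3.77 mL total → factor 3.77/0.22 = 17.136
Step 2: 150 μL + 1650 μL = 1800 μL total → factor 1800/150 = 12
Dilution factor through solution 2 = 17.136 × 12 = 205.64
[solution 2] = 6.00 μM / 205.64 = 0.02918 μM = 29.2 nM

29.2 nM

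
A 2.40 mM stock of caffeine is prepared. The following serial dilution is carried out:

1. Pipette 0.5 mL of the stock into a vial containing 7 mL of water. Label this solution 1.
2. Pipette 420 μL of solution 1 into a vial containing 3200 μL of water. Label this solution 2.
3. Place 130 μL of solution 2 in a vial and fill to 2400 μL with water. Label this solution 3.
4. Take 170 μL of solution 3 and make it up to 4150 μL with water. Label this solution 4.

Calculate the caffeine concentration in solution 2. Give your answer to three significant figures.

0.0186 mM

Step 1: 0.5 mL + 7 mL = 7.5 mL total → factor 7.5/0.5 = 15
Step 2: 420 μL + 3200 μL = 3620 μL total → factor 3620/420 = 8.619
Dilution factor through solution 2 = 15 × 8.619 = 129.29
[solution 2] = 2.40 mM / 129.29 = 0.0186 mM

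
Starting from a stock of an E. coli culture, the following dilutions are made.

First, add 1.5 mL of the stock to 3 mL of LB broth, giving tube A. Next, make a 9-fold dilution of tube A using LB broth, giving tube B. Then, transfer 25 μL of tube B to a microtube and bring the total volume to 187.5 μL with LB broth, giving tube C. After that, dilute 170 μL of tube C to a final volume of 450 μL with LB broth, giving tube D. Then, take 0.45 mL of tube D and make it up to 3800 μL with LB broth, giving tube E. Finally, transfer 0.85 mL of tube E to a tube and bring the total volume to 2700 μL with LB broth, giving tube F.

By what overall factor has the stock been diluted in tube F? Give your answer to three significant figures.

1.44 × 10^4

Step 1: 1.5 mL + 3 mL = 4.5 mL total → factor 4.5/1.5 = 3
Step 2: 9-fold → factor 9
Step 3: 25 μL brought to 187.5 μL → factor 187.5/25 = 7.5
Step 4: 170 μL brought to 450 μL → factor 450/170 = 2.6471
Step 5: 0.45 mL brought to 3800 μL → factor 3.8/0.45 = 8.4444
Step 6: 0.85 mL brought to 2700 μL → factor 2.7/0.85 = 3.1765
Overall dilution factor = 3 × 9 × 7.5 × 2.6471 × 8.4444 × 3.1765 = 14378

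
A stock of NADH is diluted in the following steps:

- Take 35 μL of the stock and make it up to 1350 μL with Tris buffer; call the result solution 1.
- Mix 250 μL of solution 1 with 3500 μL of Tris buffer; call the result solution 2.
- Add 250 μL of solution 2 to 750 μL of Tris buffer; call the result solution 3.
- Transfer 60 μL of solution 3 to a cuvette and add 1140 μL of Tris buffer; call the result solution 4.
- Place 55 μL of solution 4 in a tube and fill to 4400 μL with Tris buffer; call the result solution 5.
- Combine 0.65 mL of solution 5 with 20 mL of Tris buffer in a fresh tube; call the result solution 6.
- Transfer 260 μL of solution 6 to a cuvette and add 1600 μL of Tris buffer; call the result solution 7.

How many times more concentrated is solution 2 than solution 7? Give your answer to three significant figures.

1.45 × 10^6

Step 1: 35 μL brought to 1350 μL → factor 1350/35 = 38.571
Step 2: 250 μL + 3500 μL = 3750 μL total → factor 3750/250 = 15
Step 3: 250 μL + 750 μL = 1000 μL total → factor 1000/250 = 4
Step 4: 60 μL + 1140 μL = 1200 μL total → factor 1200/60 = 20
Step 5: 55 μL brought to 4400 μL → factor 4400/55 = 80
Step 6: 0.65 mL + 20 mL = 20.65 mL total → factor 20.65/0.65 = 31.769
Step 7: 260 μL + 1600 μL = 1860 μL total → factor 1860/260 = 7.1538
Dilution factor to solution 2 = 578.57; to solution 7 = 8.4156 × 10^8
[solution 2]/[solution 7] = (factor to solution 7)/(factor to solution 2) = 8.4156 × 10^8/578.57 = 1.45 × 10^6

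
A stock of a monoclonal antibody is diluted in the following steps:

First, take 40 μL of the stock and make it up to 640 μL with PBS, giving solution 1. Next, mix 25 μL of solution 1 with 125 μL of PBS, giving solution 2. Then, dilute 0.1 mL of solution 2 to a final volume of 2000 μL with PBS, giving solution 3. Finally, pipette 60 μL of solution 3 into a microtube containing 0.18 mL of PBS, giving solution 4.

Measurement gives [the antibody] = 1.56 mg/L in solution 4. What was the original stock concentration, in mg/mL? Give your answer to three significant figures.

12.0 mg/mL

Step 1: 40 μL brought to 640 μL → factor 640/40 = 16
Step 2: 25 μL + 125 μL = 150 μL total → factor 150/25 = 6
Step 3: 0.1 mL brought to 2000 μL → factor 2/0.1 = 20
Step 4: 60 μL + 0.18 mL = 240 μL total → factor 240/60 = 4
Overall dilution factor = 16 × 6 × 20 × 4 = 7680
Stock = 1.56 mg/L × 7680 = 1.198 × 10^4 mg/L = 12.0 mg/mL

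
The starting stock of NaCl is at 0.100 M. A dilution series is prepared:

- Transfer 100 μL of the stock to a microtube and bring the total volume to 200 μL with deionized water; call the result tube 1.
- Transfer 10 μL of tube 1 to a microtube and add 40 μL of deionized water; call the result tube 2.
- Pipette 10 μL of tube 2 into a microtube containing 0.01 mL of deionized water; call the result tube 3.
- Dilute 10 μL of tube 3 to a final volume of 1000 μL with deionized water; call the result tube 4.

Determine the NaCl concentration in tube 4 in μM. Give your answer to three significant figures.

50.0 μM

Step 1: 100 μL brought to 200 μL → factor 200/100 = 2
Step 2: 10 μL + 40 μL = 50 μL total → factor 50/10 = 5
Step 3: 10 μL + 0.01 mL = 20 μL total → factor 20/10 = 2
Step 4: 10 μL brought to 1000 μL → factor 1000/10 = 100
Overall dilution factor = 2 × 5 × 2 × 100 = 2000
Final = 0.100 M / 2000 = 5.000 × 10^-5 M = 50.0 μM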